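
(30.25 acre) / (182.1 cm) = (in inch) 2.647e+06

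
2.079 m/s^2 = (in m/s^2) 2.079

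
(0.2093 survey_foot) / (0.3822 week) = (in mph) 6.174e-07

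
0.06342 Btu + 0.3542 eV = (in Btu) 0.06342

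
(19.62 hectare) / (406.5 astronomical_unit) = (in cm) 3.226e-07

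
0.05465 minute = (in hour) 0.0009108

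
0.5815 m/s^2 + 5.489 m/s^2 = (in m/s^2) 6.071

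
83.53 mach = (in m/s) 2.844e+04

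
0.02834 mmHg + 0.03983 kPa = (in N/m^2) 43.61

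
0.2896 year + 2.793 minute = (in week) 15.1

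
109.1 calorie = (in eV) 2.849e+21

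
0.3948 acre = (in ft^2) 1.72e+04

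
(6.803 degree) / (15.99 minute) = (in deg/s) 0.007091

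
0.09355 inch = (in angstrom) 2.376e+07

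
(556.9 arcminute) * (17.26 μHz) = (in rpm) 2.67e-05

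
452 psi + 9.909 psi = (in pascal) 3.185e+06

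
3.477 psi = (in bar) 0.2397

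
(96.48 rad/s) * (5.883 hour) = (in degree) 1.171e+08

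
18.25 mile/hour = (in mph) 18.25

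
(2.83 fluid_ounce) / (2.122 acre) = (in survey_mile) 6.056e-12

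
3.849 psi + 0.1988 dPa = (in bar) 0.2654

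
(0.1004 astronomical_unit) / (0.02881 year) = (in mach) 48.55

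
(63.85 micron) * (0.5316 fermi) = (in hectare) 3.394e-24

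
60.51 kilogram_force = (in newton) 593.4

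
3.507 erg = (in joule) 3.507e-07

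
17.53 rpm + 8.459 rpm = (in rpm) 25.99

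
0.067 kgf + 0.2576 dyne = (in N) 0.657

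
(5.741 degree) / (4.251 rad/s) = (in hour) 6.547e-06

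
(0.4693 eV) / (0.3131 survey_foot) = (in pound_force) 1.771e-19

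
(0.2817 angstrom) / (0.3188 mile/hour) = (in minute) 3.294e-12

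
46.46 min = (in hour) 0.7743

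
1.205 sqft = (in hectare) 1.119e-05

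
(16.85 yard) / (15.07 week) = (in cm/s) 0.000169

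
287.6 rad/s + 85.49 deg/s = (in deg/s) 1.656e+04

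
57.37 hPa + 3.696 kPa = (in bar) 0.09433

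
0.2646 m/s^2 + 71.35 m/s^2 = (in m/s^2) 71.61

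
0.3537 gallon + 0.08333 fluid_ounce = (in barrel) 0.008437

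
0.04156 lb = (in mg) 1.885e+04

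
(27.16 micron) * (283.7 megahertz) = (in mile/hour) 1.724e+04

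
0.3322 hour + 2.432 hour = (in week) 0.01645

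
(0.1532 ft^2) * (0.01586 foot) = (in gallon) 0.01818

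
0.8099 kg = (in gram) 809.9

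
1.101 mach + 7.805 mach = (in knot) 5895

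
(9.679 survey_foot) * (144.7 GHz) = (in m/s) 4.269e+11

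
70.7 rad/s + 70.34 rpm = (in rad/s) 78.07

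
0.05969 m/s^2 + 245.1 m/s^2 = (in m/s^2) 245.2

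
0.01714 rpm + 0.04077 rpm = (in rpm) 0.05791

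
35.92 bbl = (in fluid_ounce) 1.931e+05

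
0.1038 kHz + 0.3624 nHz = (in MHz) 0.0001038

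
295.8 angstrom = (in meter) 2.958e-08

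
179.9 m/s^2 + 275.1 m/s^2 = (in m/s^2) 455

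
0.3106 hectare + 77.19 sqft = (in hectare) 0.3113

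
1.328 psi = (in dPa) 9.156e+04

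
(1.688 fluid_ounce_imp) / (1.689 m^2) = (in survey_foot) 9.316e-05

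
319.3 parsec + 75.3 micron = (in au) 6.586e+07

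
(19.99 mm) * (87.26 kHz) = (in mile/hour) 3902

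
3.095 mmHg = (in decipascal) 4126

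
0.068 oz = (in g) 1.928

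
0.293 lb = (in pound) 0.293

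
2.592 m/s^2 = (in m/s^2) 2.592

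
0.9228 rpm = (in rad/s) 0.09664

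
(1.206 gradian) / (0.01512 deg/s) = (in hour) 0.01994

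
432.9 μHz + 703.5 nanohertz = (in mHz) 0.4336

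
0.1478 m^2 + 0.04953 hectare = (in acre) 0.1224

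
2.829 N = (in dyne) 2.829e+05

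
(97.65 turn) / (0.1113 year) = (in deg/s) 0.01002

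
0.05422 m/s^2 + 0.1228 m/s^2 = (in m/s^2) 0.177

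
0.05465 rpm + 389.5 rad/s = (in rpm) 3720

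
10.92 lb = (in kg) 4.953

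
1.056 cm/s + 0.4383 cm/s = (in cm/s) 1.494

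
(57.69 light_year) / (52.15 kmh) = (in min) 6.279e+14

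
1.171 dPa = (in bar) 1.171e-06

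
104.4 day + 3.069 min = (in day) 104.4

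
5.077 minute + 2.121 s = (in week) 0.0005072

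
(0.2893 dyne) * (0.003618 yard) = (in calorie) 2.288e-09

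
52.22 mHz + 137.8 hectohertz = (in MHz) 0.01378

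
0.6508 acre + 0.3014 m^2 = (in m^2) 2634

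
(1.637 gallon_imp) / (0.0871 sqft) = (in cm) 91.97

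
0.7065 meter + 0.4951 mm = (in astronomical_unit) 4.726e-12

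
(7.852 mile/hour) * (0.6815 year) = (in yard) 8.25e+07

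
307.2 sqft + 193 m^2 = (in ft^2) 2385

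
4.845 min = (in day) 0.003365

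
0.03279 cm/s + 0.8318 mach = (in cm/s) 2.832e+04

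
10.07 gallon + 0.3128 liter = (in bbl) 0.2417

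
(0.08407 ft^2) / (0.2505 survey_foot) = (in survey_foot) 0.3356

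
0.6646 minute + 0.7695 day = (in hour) 18.48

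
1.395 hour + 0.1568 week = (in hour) 27.74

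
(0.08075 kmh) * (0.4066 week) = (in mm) 5.516e+06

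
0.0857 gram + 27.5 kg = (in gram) 2.75e+04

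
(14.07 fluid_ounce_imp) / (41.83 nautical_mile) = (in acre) 1.275e-12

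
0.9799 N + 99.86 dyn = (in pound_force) 0.2205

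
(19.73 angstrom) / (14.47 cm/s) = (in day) 1.578e-13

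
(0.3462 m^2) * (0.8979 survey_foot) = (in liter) 94.75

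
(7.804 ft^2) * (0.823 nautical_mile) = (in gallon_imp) 2.431e+05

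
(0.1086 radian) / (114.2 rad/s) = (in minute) 1.585e-05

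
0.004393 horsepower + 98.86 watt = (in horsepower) 0.137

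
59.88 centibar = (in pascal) 5.988e+04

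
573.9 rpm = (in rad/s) 60.1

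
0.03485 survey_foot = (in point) 30.11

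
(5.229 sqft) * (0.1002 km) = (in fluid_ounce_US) 1.646e+06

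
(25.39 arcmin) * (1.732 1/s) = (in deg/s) 0.7329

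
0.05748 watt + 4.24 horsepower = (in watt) 3162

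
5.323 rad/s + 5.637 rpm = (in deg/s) 338.8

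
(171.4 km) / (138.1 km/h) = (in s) 4468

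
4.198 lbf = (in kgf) 1.904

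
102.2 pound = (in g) 4.636e+04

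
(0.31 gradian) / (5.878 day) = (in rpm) 9.156e-08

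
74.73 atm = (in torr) 5.679e+04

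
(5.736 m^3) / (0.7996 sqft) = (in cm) 7722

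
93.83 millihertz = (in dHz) 0.9383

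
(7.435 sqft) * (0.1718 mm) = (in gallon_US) 0.03135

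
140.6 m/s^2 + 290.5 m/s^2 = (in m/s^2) 431.1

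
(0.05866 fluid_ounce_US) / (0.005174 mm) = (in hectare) 3.353e-05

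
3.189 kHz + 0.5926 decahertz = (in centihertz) 3.195e+05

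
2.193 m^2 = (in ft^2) 23.61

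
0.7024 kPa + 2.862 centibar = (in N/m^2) 3564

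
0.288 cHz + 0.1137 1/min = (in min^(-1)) 0.2865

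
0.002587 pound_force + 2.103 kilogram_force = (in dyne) 2.063e+06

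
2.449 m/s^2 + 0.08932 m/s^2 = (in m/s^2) 2.538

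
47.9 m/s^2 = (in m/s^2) 47.9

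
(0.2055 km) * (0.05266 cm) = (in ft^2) 1.165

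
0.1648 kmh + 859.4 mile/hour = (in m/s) 384.2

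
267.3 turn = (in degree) 9.623e+04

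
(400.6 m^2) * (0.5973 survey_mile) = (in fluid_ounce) 1.302e+10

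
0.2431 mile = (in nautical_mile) 0.2112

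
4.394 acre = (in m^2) 1.778e+04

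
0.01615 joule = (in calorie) 0.00386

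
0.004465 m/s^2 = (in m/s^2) 0.004465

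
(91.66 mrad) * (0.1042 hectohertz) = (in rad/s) 0.9551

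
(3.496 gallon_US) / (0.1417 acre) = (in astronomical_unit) 1.543e-16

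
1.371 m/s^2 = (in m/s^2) 1.371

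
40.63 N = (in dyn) 4.063e+06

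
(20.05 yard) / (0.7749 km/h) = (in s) 85.17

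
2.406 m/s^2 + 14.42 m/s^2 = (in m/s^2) 16.83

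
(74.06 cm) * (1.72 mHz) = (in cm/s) 0.1274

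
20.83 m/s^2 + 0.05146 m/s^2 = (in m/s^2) 20.88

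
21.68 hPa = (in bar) 0.02168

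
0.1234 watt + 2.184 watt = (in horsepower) 0.003094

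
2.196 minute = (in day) 0.001525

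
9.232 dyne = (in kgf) 9.414e-06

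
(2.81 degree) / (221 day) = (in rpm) 2.453e-08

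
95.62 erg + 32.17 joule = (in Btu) 0.03049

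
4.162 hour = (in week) 0.02477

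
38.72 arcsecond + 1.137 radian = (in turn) 0.181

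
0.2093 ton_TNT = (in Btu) 8.3e+05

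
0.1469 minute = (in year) 2.795e-07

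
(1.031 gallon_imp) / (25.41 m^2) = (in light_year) 1.95e-20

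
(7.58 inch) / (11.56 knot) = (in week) 5.353e-08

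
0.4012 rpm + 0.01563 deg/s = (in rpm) 0.4038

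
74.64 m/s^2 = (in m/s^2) 74.64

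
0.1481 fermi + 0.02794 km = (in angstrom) 2.794e+11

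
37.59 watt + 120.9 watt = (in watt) 158.5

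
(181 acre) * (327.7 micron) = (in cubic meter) 240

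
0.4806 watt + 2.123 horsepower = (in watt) 1584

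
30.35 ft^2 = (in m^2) 2.82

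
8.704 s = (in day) 0.0001007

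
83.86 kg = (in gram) 8.386e+04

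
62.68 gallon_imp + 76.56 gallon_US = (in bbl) 3.615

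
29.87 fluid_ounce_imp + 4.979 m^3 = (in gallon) 1316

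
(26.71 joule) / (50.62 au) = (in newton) 3.527e-12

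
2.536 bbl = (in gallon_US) 106.5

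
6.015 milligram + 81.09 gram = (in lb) 0.1788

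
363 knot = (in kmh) 672.3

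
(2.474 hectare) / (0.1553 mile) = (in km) 0.09899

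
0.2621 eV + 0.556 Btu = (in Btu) 0.556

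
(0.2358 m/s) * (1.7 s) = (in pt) 1136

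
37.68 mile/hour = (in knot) 32.74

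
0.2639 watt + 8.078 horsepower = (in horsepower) 8.078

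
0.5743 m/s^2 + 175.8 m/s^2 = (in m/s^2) 176.4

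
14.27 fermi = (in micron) 1.427e-08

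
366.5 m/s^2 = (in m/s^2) 366.5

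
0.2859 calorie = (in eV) 7.466e+18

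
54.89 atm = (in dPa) 5.562e+07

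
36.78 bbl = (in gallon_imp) 1286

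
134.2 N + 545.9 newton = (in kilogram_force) 69.35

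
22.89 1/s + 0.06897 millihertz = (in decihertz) 228.9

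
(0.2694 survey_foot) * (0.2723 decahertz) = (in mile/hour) 0.5002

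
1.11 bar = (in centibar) 111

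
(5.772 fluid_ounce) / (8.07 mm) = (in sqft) 0.2277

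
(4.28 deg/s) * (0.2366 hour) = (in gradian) 4051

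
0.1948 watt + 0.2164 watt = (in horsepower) 0.0005514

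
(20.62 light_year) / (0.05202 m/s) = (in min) 6.25e+16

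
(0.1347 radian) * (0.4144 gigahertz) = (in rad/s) 5.582e+07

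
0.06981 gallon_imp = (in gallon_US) 0.08384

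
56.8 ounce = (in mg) 1.61e+06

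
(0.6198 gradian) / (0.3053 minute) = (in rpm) 0.005075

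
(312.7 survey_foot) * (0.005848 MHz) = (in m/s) 5.574e+05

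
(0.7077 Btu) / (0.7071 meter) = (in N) 1056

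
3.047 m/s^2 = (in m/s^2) 3.047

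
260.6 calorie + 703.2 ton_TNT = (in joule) 2.942e+12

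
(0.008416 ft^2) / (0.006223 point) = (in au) 2.381e-09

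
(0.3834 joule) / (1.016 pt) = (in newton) 1070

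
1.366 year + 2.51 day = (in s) 4.33e+07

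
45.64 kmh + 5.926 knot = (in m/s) 15.73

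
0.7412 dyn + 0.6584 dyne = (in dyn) 1.4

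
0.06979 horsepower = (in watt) 52.04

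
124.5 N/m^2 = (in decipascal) 1245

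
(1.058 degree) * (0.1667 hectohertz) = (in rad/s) 0.3078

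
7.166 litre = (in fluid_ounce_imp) 252.2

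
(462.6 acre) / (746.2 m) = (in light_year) 2.652e-13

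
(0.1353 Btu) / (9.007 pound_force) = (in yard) 3.896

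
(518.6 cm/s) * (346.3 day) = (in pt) 4.398e+11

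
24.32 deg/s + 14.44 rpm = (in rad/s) 1.937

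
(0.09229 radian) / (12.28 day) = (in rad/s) 8.698e-08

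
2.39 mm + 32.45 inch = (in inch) 32.54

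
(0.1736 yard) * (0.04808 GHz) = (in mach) 2.241e+04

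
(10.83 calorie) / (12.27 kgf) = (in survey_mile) 0.000234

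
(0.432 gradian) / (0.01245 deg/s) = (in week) 5.164e-05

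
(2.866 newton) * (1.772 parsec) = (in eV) 9.781e+35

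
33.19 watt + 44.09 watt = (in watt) 77.28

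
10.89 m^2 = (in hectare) 0.001089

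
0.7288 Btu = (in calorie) 183.8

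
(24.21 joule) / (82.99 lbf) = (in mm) 65.58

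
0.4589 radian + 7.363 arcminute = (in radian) 0.461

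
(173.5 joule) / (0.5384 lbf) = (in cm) 7244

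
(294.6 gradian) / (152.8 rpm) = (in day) 3.347e-06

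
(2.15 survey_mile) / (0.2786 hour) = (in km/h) 12.42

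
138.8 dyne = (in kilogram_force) 0.0001415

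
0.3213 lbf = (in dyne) 1.429e+05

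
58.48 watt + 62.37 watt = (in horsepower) 0.1621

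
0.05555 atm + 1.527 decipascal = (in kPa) 5.629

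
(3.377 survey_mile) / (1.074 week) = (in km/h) 0.03012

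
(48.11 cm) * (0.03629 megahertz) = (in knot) 3.394e+04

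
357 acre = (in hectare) 144.5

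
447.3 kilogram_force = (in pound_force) 986.1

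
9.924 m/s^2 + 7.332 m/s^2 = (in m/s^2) 17.26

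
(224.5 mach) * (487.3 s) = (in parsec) 1.207e-09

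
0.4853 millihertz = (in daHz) 4.853e-05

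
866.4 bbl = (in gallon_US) 3.639e+04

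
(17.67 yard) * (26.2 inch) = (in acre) 0.002657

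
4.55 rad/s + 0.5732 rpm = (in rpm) 44.02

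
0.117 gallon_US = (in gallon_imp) 0.09742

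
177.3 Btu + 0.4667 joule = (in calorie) 4.471e+04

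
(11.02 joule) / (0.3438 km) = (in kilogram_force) 0.003269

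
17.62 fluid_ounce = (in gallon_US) 0.1377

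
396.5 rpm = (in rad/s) 41.52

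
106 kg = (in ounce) 3739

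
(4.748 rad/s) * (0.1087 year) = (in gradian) 1.036e+09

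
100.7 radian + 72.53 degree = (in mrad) 1.02e+05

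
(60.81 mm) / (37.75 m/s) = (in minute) 2.685e-05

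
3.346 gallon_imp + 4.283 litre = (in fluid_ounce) 659.2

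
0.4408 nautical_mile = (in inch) 3.214e+04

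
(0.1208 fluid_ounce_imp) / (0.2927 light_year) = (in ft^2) 1.334e-20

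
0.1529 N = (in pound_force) 0.03437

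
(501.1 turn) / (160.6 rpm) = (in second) 187.2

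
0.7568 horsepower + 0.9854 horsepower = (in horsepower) 1.742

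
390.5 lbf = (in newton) 1737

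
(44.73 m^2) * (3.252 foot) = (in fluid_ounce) 1.499e+06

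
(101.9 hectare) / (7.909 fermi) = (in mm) 1.288e+23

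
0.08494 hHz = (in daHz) 0.8494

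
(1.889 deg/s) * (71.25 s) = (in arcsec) 4.845e+05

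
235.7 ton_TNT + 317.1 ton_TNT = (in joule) 2.313e+12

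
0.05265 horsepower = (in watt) 39.26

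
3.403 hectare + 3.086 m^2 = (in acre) 8.41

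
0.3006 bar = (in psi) 4.36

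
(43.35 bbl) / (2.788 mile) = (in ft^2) 0.01653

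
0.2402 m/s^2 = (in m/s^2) 0.2402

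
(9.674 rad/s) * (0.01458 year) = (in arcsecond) 9.175e+11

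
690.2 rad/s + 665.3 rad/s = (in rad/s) 1356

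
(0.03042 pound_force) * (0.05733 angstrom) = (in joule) 7.758e-13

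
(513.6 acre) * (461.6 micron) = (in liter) 9.594e+05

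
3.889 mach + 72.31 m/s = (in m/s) 1397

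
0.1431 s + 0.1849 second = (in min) 0.005467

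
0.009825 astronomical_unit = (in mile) 9.133e+05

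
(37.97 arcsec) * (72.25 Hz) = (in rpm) 0.127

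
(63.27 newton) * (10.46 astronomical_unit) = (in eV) 6.179e+32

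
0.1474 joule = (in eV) 9.2e+17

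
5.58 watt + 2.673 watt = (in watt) 8.253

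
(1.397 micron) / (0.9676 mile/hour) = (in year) 1.024e-13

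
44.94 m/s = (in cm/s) 4494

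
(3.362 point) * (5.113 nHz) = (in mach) 1.781e-14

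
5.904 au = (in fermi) 8.832e+26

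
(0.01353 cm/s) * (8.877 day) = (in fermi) 1.038e+17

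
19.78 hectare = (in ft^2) 2.129e+06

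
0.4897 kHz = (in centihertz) 4.897e+04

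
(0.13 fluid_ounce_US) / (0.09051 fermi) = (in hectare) 4.248e+06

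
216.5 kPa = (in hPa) 2165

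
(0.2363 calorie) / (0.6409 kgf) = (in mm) 157.3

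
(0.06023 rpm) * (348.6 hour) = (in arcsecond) 1.633e+09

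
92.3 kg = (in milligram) 9.23e+07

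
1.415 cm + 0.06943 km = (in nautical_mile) 0.0375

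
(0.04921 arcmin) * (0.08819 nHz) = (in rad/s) 1.262e-15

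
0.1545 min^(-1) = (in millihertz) 2.575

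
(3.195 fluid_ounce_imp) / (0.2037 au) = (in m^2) 2.979e-15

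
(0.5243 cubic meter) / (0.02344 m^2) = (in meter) 22.37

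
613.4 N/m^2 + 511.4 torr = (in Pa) 6.879e+04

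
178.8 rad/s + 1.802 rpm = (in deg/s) 1.026e+04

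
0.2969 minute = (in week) 2.945e-05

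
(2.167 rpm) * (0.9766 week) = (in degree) 7.68e+06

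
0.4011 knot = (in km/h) 0.7428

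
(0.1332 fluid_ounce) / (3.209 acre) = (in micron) 0.0003033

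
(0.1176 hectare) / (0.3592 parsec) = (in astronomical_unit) 7.092e-25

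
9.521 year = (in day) 3475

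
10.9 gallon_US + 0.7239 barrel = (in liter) 156.4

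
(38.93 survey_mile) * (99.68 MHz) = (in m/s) 6.245e+12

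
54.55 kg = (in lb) 120.3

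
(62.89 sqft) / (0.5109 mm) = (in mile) 7.106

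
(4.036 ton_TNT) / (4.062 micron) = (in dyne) 4.157e+20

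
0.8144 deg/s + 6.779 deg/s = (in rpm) 1.266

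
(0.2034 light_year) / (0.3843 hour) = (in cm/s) 1.391e+14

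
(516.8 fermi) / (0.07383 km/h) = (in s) 2.52e-11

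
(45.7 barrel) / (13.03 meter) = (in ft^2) 6.002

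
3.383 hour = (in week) 0.02014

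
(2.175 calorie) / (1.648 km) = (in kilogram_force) 0.0005631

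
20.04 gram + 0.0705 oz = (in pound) 0.04859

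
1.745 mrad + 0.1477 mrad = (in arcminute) 6.507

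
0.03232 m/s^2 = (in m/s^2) 0.03232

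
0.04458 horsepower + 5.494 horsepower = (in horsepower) 5.539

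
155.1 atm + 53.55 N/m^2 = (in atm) 155.1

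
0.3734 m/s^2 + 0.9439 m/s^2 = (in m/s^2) 1.317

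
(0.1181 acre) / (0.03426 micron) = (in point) 3.954e+13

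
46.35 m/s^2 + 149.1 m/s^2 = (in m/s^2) 195.4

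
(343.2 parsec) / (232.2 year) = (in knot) 2.811e+09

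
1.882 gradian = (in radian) 0.02956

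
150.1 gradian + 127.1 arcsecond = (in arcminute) 8108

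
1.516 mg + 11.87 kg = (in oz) 418.7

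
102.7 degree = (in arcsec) 3.697e+05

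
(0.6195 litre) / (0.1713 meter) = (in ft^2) 0.03893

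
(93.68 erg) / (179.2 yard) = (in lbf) 1.285e-08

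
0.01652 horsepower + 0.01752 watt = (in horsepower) 0.01654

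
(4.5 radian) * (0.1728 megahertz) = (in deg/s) 4.455e+07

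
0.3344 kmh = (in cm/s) 9.289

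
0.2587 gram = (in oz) 0.009125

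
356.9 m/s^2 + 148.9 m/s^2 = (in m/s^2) 505.8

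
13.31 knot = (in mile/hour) 15.32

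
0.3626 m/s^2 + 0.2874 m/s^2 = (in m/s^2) 0.65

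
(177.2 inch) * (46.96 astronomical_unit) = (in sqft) 3.403e+14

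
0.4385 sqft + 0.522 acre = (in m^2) 2112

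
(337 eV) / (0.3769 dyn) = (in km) 1.433e-14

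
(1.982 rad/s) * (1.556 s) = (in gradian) 196.3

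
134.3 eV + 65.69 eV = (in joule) 3.204e-17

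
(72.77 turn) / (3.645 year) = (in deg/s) 0.0002279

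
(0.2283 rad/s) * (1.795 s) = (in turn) 0.06522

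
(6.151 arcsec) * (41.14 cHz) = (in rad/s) 1.227e-05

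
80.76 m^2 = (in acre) 0.01996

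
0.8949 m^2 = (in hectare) 8.949e-05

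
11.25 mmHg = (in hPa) 15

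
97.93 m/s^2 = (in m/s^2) 97.93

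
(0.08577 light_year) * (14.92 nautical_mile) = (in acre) 5.541e+15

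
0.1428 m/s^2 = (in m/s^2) 0.1428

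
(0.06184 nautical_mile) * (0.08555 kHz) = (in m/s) 9798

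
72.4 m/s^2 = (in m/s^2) 72.4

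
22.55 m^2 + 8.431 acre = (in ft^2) 3.675e+05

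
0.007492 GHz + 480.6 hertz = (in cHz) 7.492e+08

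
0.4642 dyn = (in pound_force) 1.044e-06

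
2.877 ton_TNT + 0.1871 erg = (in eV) 7.513e+28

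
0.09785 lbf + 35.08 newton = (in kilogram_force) 3.622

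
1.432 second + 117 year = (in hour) 1.025e+06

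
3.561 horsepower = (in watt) 2655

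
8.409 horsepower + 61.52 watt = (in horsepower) 8.491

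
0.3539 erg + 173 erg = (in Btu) 1.643e-08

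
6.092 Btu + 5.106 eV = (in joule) 6427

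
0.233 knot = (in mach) 0.000352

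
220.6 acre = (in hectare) 89.27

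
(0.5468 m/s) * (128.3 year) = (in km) 2.212e+06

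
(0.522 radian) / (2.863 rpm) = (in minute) 0.02902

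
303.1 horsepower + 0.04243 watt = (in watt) 2.26e+05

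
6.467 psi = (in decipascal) 4.459e+05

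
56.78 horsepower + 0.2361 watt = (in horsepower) 56.78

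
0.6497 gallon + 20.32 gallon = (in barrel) 0.4993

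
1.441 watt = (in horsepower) 0.001932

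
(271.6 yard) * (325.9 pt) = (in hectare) 0.002855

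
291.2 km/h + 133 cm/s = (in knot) 159.8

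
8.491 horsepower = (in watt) 6332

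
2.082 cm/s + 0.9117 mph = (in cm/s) 42.84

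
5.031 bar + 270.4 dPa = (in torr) 3774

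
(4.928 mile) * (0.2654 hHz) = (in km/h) 7.577e+05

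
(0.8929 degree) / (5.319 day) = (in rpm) 3.238e-07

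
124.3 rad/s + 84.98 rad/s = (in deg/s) 1.199e+04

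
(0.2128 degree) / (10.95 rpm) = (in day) 3.749e-08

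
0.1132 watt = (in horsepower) 0.0001518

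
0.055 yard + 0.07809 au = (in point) 3.311e+13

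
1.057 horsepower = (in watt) 788.2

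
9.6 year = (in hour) 8.41e+04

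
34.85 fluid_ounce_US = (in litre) 1.031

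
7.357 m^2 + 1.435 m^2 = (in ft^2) 94.64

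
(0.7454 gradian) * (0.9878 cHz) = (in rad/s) 0.0001157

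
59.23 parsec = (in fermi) 1.828e+33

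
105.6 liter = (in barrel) 0.6642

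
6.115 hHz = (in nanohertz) 6.115e+11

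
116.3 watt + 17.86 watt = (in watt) 134.2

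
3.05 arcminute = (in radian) 0.0008872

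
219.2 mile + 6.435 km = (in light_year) 3.797e-11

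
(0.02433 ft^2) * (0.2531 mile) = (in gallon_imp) 202.5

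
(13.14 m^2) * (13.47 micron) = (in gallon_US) 0.04676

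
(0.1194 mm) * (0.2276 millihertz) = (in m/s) 2.718e-08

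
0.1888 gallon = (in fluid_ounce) 24.17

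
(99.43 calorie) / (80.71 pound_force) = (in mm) 1159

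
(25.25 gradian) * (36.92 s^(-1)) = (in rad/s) 14.64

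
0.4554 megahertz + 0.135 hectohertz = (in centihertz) 4.554e+07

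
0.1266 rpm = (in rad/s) 0.01326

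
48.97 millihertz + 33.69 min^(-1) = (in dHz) 6.105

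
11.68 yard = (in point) 3.027e+04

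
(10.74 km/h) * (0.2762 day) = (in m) 7.119e+04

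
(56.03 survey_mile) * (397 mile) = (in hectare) 5.761e+06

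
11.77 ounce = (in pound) 0.7356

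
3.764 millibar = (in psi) 0.05459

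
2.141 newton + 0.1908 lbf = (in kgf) 0.3049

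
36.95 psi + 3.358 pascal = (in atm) 2.514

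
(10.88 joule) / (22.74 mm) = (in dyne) 4.785e+07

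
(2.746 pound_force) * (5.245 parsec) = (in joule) 1.977e+18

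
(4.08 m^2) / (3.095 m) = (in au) 8.812e-12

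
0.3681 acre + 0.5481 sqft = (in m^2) 1490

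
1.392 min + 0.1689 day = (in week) 0.02427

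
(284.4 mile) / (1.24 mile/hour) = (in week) 1.365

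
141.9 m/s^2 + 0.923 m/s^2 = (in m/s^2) 142.8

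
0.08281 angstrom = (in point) 2.347e-08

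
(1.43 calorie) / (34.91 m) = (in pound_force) 0.03853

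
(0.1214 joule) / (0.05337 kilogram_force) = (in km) 0.000232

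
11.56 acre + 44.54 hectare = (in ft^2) 5.298e+06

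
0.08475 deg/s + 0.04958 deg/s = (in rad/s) 0.002345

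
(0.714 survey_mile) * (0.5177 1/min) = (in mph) 22.18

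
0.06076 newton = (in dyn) 6076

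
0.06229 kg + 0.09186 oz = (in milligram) 6.489e+04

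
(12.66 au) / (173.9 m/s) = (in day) 1.261e+05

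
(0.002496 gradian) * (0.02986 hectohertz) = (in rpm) 0.001118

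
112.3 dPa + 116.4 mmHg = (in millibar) 155.3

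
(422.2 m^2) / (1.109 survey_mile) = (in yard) 0.2587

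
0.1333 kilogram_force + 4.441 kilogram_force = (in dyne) 4.486e+06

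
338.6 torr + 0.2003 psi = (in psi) 6.748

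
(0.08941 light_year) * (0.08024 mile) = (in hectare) 1.092e+13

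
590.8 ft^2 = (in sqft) 590.8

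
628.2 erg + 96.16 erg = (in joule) 7.244e-05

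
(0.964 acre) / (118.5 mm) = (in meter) 3.292e+04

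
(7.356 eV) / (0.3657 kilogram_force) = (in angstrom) 3.286e-09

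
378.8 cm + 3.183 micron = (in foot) 12.43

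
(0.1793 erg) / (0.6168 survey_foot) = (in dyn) 0.009537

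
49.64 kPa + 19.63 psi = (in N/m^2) 1.85e+05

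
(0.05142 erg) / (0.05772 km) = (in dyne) 8.909e-06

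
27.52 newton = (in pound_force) 6.187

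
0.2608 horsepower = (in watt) 194.5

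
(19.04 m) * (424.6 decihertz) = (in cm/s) 8.084e+04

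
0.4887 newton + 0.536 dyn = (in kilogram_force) 0.04983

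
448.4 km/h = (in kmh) 448.4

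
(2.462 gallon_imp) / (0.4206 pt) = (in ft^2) 811.9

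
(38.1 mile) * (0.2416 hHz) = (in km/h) 5.333e+06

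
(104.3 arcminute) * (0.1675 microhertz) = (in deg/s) 2.912e-07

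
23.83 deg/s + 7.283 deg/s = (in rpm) 5.186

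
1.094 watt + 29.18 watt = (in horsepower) 0.0406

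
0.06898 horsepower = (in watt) 51.44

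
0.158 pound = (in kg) 0.07167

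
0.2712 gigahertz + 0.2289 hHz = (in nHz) 2.712e+17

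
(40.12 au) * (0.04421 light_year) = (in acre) 6.203e+23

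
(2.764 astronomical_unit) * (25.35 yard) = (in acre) 2.368e+09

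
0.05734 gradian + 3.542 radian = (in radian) 3.543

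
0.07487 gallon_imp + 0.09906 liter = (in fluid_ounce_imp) 15.47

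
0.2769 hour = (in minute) 16.61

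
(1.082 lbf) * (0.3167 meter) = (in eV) 9.514e+18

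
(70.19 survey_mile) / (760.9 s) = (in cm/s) 1.485e+04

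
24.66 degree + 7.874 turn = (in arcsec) 1.029e+07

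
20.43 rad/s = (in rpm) 195.1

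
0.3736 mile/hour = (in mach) 0.0004905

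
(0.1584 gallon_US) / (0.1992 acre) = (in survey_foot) 2.44e-06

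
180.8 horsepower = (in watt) 1.348e+05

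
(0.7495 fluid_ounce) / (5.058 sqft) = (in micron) 47.17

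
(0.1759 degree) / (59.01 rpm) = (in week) 8.214e-10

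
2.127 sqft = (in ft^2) 2.127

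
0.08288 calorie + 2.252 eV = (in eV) 2.164e+18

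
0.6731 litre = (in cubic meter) 0.0006731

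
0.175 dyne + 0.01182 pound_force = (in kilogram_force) 0.005362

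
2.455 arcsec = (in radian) 1.19e-05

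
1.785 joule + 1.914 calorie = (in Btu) 0.009282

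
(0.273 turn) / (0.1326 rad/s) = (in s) 12.94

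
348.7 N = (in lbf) 78.39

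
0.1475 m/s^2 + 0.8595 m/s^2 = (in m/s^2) 1.007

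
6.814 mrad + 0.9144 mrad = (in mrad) 7.728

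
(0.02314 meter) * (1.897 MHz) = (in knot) 8.533e+04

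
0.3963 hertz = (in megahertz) 3.963e-07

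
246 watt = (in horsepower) 0.3299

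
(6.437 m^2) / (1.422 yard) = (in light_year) 5.233e-16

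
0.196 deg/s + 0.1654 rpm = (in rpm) 0.1981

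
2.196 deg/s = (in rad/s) 0.03833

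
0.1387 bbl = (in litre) 22.05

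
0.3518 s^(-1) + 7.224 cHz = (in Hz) 0.424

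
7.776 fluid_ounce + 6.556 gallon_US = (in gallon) 6.617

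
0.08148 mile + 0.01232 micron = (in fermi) 1.311e+17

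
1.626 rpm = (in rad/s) 0.1703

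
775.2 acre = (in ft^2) 3.377e+07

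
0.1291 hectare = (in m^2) 1291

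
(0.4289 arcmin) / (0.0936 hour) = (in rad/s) 3.703e-07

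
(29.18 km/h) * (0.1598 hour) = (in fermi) 4.663e+18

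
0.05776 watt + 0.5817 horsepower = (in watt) 433.8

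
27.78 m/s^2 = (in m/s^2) 27.78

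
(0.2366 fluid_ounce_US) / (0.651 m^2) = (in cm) 0.001075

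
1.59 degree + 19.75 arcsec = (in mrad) 27.85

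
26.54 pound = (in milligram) 1.204e+07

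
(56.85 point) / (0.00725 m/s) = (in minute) 0.0461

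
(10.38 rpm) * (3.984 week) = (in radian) 2.619e+06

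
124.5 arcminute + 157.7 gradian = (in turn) 0.4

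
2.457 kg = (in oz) 86.67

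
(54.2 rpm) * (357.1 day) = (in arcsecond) 3.612e+13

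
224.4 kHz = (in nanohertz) 2.244e+14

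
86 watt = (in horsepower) 0.1153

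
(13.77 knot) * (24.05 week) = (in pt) 2.921e+11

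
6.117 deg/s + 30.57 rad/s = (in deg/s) 1758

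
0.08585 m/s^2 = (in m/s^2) 0.08585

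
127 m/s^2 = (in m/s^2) 127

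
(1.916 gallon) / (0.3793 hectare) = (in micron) 1.912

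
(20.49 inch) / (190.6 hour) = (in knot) 1.474e-06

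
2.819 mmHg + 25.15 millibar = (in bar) 0.02891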